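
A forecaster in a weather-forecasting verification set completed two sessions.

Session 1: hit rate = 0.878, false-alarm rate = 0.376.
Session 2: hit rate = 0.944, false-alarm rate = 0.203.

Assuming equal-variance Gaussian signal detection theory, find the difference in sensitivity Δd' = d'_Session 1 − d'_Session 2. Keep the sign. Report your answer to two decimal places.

Session 1: z(0.878) = 1.165, z(0.376) = -0.316, d' = 1.481
Session 2: z(0.944) = 1.589, z(0.203) = -0.831, d' = 2.420
Δd' = d'_Session 1 − d'_Session 2 = 1.481 − 2.420 = -0.939
Session 2 has the higher sensitivity.

Δd' = -0.94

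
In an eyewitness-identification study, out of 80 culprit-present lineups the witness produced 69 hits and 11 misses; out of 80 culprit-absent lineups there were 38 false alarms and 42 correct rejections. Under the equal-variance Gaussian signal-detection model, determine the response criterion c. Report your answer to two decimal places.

c = -0.51

H = 69/80 = 0.8625
FA = 38/80 = 0.4750
z(H) = z(0.8625) = 1.0916
z(FA) = z(0.4750) = -0.0627
c = −½·[z(H) + z(FA)] = −0.5 × (1.0916 + (-0.0627)) = -0.51445
c < 0: the witness has a liberal response bias.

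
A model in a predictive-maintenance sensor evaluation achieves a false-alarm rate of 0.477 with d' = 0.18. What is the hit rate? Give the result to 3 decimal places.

z(false-alarm rate) = z(0.477) = -0.0577
z(H) = z(FA) + d' = -0.0577 + 0.18 = 0.1223
hit rate = Φ(0.1223) = 0.5487

hit rate = 0.549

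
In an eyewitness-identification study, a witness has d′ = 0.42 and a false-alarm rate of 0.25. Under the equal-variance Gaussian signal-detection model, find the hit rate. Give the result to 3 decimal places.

hit rate = 0.400

z(false-alarm rate) = z(0.25) = -0.6745
z(H) = z(FA) + d' = -0.6745 + 0.42 = -0.2545
hit rate = Φ(-0.2545) = 0.3996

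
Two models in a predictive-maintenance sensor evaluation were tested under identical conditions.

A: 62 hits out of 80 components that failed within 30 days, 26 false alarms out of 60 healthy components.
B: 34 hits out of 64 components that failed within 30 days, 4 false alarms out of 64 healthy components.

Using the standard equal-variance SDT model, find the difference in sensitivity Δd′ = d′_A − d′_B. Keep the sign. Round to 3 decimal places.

A: z(0.7750) = 0.7554, z(0.4333) = -0.1680, d' = 0.9234
B: z(0.5312) = 0.0783, z(0.0625) = -1.5341, d' = 1.6124
Δd' = d'_A − d'_B = 0.9234 − 1.6124 = -0.6890
B has the higher sensitivity.

Δd′ = -0.689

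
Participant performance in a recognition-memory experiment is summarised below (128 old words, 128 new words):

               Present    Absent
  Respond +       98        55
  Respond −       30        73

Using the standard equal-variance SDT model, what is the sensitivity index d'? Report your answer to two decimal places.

H = 98/128 = 0.7656
FA = 55/128 = 0.4297
z(0.7656) = 0.7244, z(0.4297) = -0.1771
d' = z(H) − z(FA) = 0.7244 − (-0.1771) = 0.9015

d' = 0.90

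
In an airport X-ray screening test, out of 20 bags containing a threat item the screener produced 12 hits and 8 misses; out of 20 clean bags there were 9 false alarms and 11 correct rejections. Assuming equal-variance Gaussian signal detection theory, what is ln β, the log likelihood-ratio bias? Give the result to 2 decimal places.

H = 12/20 = 0.6000
FA = 9/20 = 0.4500
Φ⁻¹(H) = Φ⁻¹(0.6000) = 0.253
Φ⁻¹(FA) = Φ⁻¹(0.4500) = -0.126
ln β = −½·[z(H)² − z(FA)²] = −0.5 × (0.064 − 0.016) = -0.024

ln β = -0.02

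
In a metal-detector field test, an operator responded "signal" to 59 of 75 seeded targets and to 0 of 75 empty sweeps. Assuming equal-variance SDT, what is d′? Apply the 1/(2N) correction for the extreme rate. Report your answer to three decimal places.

The false-alarm rate is 0/75 = 0, so apply the 1/(2N) correction: FA → 1/(2·75) = 0.00667.
z(H) = z(0.78667) = 0.7949
z(FA) = z(0.00667) = -2.4746
d' = 0.7949 − (-2.4746) = 3.2695

d′ = 3.270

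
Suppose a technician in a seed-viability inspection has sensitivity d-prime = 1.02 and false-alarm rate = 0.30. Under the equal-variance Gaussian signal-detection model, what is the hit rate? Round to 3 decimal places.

hit rate = 0.690

z(false-alarm rate) = z(0.30) = -0.5244
z(H) = z(FA) + d' = -0.5244 + 1.02 = 0.4956
hit rate = Φ(0.4956) = 0.6899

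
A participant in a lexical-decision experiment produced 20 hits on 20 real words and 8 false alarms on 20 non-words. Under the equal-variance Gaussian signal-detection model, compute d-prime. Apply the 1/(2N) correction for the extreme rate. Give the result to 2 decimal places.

d-prime = 2.21

The hit rate is 20/20 = 1, so apply the 1/(2N) correction: H → 1 − 1/(2·20) = 0.97500.
z(H) = z(0.97500) = 1.960
z(FA) = z(0.40000) = -0.253
d' = 1.960 − (-0.253) = 2.213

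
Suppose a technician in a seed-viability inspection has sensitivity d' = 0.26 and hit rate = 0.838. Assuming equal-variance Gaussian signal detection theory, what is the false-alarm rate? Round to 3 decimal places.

z(hit rate) = z(0.838) = 0.9863
z(FA) = z(H) − d' = 0.9863 − 0.26 = 0.7263
false-alarm rate = Φ(0.7263) = 0.7662

false-alarm rate = 0.766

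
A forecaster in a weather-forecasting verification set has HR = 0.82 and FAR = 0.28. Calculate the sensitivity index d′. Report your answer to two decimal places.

d′ = 1.50

Φ⁻¹(H) = 0.9154
Φ⁻¹(FA) = -0.5828
d' = z(H) − z(FA) = 0.9154 − (-0.5828) = 1.4982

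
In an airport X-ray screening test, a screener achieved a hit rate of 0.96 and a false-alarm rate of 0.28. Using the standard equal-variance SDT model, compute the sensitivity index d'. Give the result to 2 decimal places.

z(H) = z(0.96) = 1.751
z(FA) = z(0.28) = -0.583
d' = z(H) − z(FA) = 1.751 − (-0.583) = 2.334

d' = 2.33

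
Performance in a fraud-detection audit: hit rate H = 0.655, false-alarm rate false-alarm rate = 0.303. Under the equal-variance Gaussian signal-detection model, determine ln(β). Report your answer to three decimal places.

ln β = 0.053

z(0.655) = 0.3989, z(0.303) = -0.5158
ln β = −½·[z(H)² − z(FA)²] = −0.5 × (0.1591 − 0.2660) = 0.05345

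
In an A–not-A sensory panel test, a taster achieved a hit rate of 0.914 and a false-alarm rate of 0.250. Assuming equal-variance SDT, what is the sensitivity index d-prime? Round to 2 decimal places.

d-prime = 2.04

z(H) = 1.366
z(FA) = -0.674
d' = z(H) − z(FA) = 1.366 − (-0.674) = 2.040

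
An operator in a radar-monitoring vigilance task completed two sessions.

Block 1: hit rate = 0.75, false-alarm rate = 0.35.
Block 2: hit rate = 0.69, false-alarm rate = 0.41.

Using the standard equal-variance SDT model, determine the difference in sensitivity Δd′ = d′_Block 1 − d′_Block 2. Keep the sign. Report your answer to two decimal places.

Block 1: z(0.75) = 0.674, z(0.35) = -0.385, d' = 1.059
Block 2: z(0.69) = 0.496, z(0.41) = -0.228, d' = 0.724
Δd' = d'_Block 1 − d'_Block 2 = 1.059 − 0.724 = 0.335
Block 1 has the higher sensitivity.

Δd′ = 0.34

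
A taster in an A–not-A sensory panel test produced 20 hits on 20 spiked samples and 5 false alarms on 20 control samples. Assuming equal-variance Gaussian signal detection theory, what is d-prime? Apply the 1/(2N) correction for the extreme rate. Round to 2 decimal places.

d-prime = 2.63

The hit rate is 20/20 = 1, so apply the 1/(2N) correction: H → 1 − 1/(2·20) = 0.97500.
z(H) = z(0.97500) = 1.960
z(FA) = z(0.25000) = -0.674
d' = 1.960 − (-0.674) = 2.634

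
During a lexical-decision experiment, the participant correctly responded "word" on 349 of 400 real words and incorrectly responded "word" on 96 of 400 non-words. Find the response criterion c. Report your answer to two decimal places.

c = -0.22

H = 349/400 = 0.8725
FA = 96/400 = 0.2400
z(H) = z(0.8725) = 1.1383
z(FA) = z(0.2400) = -0.7063
c = −½·[z(H) + z(FA)] = −0.5 × (1.1383 + (-0.7063)) = -0.2160
c < 0: the participant has a liberal response bias.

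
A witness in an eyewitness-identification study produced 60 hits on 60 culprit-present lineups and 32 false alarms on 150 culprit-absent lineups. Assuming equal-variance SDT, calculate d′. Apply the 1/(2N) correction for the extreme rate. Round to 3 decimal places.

d′ = 3.189

The hit rate is 60/60 = 1, so apply the 1/(2N) correction: H → 1 − 1/(2·60) = 0.99167.
z(H) = z(0.99167) = 2.3941
z(FA) = z(0.21333) = -0.7949
d' = 2.3941 − (-0.7949) = 3.1890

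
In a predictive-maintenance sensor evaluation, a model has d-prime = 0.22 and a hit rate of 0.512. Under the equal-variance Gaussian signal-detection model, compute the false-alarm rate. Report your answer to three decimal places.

z(hit rate) = z(0.512) = 0.0301
z(FA) = z(H) − d' = 0.0301 − 0.22 = -0.1899
false-alarm rate = Φ(-0.1899) = 0.4247

false-alarm rate = 0.425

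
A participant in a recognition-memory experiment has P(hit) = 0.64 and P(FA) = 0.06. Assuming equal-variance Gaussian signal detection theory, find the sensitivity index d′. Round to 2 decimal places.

d′ = 1.91

z(H) = z(0.64) = 0.358
z(FA) = z(0.06) = -1.555
d' = z(H) − z(FA) = 0.358 − (-1.555) = 1.913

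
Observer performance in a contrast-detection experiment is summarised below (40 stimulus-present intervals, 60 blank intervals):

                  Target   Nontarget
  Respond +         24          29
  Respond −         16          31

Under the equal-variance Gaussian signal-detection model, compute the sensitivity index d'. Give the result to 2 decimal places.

d' = 0.30

H = 24/40 = 0.6000
FA = 29/60 = 0.4833
Φ⁻¹(0.6000) = 0.253, Φ⁻¹(0.4833) = -0.042
d' = z(H) − z(FA) = 0.253 − (-0.042) = 0.295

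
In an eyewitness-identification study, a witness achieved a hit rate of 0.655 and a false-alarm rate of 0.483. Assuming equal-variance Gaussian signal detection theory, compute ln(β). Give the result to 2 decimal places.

ln β = -0.08

Φ⁻¹(0.655) = 0.399, Φ⁻¹(0.483) = -0.043
ln β = −½·[z(H)² − z(FA)²] = −0.5 × (0.159 − 0.002) = -0.0785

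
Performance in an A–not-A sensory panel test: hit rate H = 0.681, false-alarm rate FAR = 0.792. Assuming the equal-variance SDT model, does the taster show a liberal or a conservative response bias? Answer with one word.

liberal

z(H) = 0.470, z(FA) = 0.813
c = −½·(z(H) + z(FA)) = -0.6415
c < 0 → liberal criterion (biased toward responding “yes”).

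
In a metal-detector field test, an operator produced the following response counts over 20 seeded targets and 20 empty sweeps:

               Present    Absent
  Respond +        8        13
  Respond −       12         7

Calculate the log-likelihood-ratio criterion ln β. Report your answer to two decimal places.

ln β = 0.04

H = 8/20 = 0.4000
FA = 13/20 = 0.6500
Φ⁻¹(0.4000) = -0.253, Φ⁻¹(0.6500) = 0.385
ln β = −½·[z(H)² − z(FA)²] = −0.5 × (0.064 − 0.148) = 0.042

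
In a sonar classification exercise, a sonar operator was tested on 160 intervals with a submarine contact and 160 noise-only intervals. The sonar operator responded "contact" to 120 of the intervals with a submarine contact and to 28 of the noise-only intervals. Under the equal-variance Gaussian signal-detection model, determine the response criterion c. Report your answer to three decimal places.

c = 0.130

H = 120/160 = 0.7500
FA = 28/160 = 0.1750
z(0.7500) = 0.6745, z(0.1750) = -0.9346
c = −½·[z(H) + z(FA)] = −0.5 × (0.6745 + (-0.9346)) = 0.13005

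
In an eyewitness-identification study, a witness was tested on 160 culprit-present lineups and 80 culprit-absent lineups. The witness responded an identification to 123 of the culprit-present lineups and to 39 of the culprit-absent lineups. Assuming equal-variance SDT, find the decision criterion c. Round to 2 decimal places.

H = 123/160 = 0.7688
FA = 39/80 = 0.4875
z(H) = z(0.7688) = 0.7349
z(FA) = z(0.4875) = -0.0313
c = −½·[z(H) + z(FA)] = −0.5 × (0.7349 + (-0.0313)) = -0.3518
c < 0: the witness has a liberal response bias.

c = -0.35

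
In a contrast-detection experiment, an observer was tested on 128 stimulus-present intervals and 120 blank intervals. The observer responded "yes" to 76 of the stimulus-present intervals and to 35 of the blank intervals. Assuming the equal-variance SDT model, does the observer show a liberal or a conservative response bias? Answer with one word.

z(H) = 0.237, z(FA) = -0.549
c = −½·(z(H) + z(FA)) = 0.156
c > 0 → conservative criterion (biased toward responding “no”).

conservative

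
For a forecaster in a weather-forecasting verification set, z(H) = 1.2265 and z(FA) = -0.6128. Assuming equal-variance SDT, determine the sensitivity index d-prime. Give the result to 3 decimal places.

d-prime = 1.839

d' = z(H) − z(FA) = 1.2265 − (-0.6128) = 1.8393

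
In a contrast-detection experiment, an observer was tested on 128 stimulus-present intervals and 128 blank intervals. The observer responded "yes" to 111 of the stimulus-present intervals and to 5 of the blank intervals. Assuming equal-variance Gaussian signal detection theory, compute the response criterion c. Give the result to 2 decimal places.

c = 0.32

H = 111/128 = 0.8672
FA = 5/128 = 0.0391
z(H) = 1.1133
z(FA) = -1.7612
c = −½·[z(H) + z(FA)] = −0.5 × (1.1133 + (-1.7612)) = 0.32395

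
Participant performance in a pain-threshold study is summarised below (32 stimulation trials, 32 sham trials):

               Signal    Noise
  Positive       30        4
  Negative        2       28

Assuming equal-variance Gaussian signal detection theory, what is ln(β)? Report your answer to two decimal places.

H = 30/32 = 0.9375
FA = 4/32 = 0.1250
z(0.9375) = 1.534, z(0.1250) = -1.150
ln β = −½·[z(H)² − z(FA)²] = −0.5 × (2.353 − 1.323) = -0.515

ln β = -0.52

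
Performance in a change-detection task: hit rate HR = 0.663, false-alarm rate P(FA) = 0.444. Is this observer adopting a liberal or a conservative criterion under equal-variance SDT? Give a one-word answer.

liberal

z(H) = 0.421, z(FA) = -0.141
c = −½·(z(H) + z(FA)) = -0.140
c < 0 → liberal criterion (biased toward responding “yes”).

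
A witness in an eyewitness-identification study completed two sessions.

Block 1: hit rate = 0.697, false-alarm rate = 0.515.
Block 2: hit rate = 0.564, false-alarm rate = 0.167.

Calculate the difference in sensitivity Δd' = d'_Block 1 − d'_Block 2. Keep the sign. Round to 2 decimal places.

Δd' = -0.65

Block 1: z(0.697) = 0.516, z(0.515) = 0.038, d' = 0.478
Block 2: z(0.564) = 0.161, z(0.167) = -0.966, d' = 1.127
Δd' = d'_Block 1 − d'_Block 2 = 0.478 − 1.127 = -0.649
Block 2 has the higher sensitivity.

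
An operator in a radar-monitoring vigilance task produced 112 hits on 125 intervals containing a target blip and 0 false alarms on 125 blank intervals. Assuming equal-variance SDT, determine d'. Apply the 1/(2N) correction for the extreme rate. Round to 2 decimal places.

d' = 3.91

The false-alarm rate is 0/125 = 0, so apply the 1/(2N) correction: FA → 1/(2·125) = 0.00400.
z(H) = z(0.89600) = 1.259
z(FA) = z(0.00400) = -2.652
d' = 1.259 − (-2.652) = 3.911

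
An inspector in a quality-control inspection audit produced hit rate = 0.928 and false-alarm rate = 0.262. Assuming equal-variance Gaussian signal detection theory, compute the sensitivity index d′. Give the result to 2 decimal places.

d′ = 2.10

z(0.928) = 1.461, z(0.262) = -0.637
d' = z(H) − z(FA) = 1.461 − (-0.637) = 2.098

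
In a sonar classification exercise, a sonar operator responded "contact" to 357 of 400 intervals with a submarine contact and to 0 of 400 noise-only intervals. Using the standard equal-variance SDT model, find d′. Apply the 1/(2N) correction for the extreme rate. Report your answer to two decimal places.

The false-alarm rate is 0/400 = 0, so apply the 1/(2N) correction: FA → 1/(2·400) = 0.00125.
z(H) = z(0.89250) = 1.240
z(FA) = z(0.00125) = -3.023
d' = 1.240 − (-3.023) = 4.263

d′ = 4.26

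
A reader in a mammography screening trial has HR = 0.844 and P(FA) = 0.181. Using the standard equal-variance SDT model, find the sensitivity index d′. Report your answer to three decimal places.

Φ⁻¹(H) = Φ⁻¹(0.844) = 1.0110
Φ⁻¹(FA) = Φ⁻¹(0.181) = -0.9116
d' = z(H) − z(FA) = 1.0110 − (-0.9116) = 1.9226

d′ = 1.923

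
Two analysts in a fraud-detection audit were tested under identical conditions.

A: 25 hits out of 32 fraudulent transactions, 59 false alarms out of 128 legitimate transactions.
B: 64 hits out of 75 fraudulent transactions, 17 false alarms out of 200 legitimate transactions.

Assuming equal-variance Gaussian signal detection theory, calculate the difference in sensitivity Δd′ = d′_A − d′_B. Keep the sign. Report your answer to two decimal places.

A: z(0.7812) = 0.776, z(0.4609) = -0.098, d' = 0.874
B: z(0.8533) = 1.051, z(0.0850) = -1.372, d' = 2.423
Δd' = d'_A − d'_B = 0.874 − 2.423 = -1.549
B has the higher sensitivity.

Δd′ = -1.55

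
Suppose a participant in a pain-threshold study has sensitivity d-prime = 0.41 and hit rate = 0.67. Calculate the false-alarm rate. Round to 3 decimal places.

z(hit rate) = z(0.67) = 0.4399
z(FA) = z(H) − d' = 0.4399 − 0.41 = 0.0299
false-alarm rate = Φ(0.0299) = 0.5119

false-alarm rate = 0.512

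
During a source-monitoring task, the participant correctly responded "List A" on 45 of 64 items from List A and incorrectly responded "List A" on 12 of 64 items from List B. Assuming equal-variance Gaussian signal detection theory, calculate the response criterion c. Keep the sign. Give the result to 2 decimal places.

c = 0.18

H = 45/64 = 0.7031
FA = 12/64 = 0.1875
z(H) = 0.5333
z(FA) = -0.8871
c = −½·[z(H) + z(FA)] = −0.5 × (0.5333 + (-0.8871)) = 0.1769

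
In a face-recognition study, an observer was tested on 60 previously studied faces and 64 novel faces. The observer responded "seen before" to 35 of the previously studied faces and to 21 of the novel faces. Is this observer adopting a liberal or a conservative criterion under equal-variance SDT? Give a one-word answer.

z(H) = 0.210, z(FA) = -0.445
c = −½·(z(H) + z(FA)) = 0.1175
c > 0 → conservative criterion (biased toward responding “no”).

conservative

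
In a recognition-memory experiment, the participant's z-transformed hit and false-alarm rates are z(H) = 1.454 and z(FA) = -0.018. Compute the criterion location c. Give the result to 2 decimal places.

c = −½·[z(H) + z(FA)] = −½·(1.454 + (-0.018)) = -0.718

c = -0.72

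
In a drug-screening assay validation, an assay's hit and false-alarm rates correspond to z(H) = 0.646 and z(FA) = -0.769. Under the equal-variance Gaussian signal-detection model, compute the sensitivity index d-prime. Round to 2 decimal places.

d-prime = 1.42

d' = z(H) − z(FA) = 0.646 − (-0.769) = 1.415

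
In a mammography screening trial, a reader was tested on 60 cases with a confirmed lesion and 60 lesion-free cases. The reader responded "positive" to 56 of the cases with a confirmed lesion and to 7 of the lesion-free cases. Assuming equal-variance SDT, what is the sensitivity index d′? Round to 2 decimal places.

H = 56/60 = 0.9333
FA = 7/60 = 0.1167
z(H) = 1.501
z(FA) = -1.192
d' = z(H) − z(FA) = 1.501 − (-1.192) = 2.693

d′ = 2.69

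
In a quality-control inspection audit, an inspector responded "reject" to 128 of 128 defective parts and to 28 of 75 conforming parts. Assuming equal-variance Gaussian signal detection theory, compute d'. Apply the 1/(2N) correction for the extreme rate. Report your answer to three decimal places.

The hit rate is 128/128 = 1, so apply the 1/(2N) correction: H → 1 − 1/(2·128) = 0.99609.
z(H) = z(0.99609) = 2.6597
z(FA) = z(0.37333) = -0.3230
d' = 2.6597 − (-0.3230) = 2.9827

d' = 2.983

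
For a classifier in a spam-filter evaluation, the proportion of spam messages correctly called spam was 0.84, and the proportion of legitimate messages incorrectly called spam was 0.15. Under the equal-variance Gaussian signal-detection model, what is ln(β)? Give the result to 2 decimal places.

z(H) = z(0.84) = 0.994
z(FA) = z(0.15) = -1.036
ln β = −½·[z(H)² − z(FA)²] = −0.5 × (0.988 − 1.073) = 0.0425

ln β = 0.04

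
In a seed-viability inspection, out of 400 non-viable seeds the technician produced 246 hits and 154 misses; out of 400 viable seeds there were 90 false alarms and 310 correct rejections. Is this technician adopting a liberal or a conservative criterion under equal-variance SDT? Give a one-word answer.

conservative

z(H) = 0.292, z(FA) = -0.755
c = −½·(z(H) + z(FA)) = 0.2315
c > 0 → conservative criterion (biased toward responding “no”).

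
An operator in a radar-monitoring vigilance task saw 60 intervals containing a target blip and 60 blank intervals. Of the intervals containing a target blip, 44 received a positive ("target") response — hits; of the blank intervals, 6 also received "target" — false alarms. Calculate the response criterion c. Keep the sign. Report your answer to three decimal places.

H = 44/60 = 0.7333
FA = 6/60 = 0.1000
z(H) = z(0.7333) = 0.6228
z(FA) = z(0.1000) = -1.2816
c = −½·[z(H) + z(FA)] = −0.5 × (0.6228 + (-1.2816)) = 0.3294
c > 0: the operator has a conservative response bias.

c = 0.329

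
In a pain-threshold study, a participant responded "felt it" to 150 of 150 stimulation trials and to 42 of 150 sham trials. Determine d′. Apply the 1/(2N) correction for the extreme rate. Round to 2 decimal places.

The hit rate is 150/150 = 1, so apply the 1/(2N) correction: H → 1 − 1/(2·150) = 0.99667.
z(H) = z(0.99667) = 2.713
z(FA) = z(0.28000) = -0.583
d' = 2.713 − (-0.583) = 3.296

d′ = 3.30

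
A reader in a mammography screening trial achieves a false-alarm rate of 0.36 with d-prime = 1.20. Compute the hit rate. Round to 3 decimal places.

hit rate = 0.800

z(false-alarm rate) = z(0.36) = -0.3585
z(H) = z(FA) + d' = -0.3585 + 1.20 = 0.8415
hit rate = Φ(0.8415) = 0.8000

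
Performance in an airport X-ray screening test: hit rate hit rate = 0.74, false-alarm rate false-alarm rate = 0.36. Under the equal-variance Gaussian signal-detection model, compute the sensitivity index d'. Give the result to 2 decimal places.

z(H) = 0.6433
z(FA) = -0.3585
d' = z(H) − z(FA) = 0.6433 − (-0.3585) = 1.0018

d' = 1.00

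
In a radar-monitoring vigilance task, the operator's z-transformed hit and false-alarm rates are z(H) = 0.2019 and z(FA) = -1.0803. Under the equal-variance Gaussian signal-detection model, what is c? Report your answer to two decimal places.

c = 0.44

c = −½·[z(H) + z(FA)] = −½·(0.2019 + (-1.0803)) = 0.4392
c > 0: the operator has a conservative response bias.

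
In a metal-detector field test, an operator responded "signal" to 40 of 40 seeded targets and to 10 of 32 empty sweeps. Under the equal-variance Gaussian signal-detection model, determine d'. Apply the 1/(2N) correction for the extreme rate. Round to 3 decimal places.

The hit rate is 40/40 = 1, so apply the 1/(2N) correction: H → 1 − 1/(2·40) = 0.98750.
z(H) = z(0.98750) = 2.2414
z(FA) = z(0.31250) = -0.4888
d' = 2.2414 − (-0.4888) = 2.7302

d' = 2.730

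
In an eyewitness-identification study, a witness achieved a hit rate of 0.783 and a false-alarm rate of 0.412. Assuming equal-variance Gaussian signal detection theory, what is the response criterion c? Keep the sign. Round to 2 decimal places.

Φ⁻¹(H) = Φ⁻¹(0.783) = 0.7824
Φ⁻¹(FA) = Φ⁻¹(0.412) = -0.2224
c = −½·[z(H) + z(FA)] = −0.5 × (0.7824 + (-0.2224)) = -0.2800

c = -0.28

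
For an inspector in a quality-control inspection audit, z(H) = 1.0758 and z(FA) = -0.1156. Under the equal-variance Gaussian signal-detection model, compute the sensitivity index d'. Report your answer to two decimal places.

d' = 1.19

d' = z(H) − z(FA) = 1.0758 − (-0.1156) = 1.1914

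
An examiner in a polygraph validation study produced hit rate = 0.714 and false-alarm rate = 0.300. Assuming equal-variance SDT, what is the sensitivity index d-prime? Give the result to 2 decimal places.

z(H) = z(0.714) = 0.565
z(FA) = z(0.300) = -0.524
d' = z(H) − z(FA) = 0.565 − (-0.524) = 1.089

d-prime = 1.09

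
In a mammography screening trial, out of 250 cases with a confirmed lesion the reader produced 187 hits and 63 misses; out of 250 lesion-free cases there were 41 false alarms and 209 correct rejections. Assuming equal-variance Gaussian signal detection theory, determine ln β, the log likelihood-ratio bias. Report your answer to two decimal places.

H = 187/250 = 0.7480
FA = 41/250 = 0.1640
z(H) = z(0.7480) = 0.668
z(FA) = z(0.1640) = -0.978
ln β = −½·[z(H)² − z(FA)²] = −0.5 × (0.446 − 0.956) = 0.255

ln β = 0.26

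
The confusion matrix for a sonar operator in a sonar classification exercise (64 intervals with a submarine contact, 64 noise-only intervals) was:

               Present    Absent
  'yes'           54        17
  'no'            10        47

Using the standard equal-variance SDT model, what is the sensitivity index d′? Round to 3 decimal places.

H = 54/64 = 0.8438
FA = 17/64 = 0.2656
z(H) = z(0.8438) = 1.0102
z(FA) = z(0.2656) = -0.6262
d' = z(H) − z(FA) = 1.0102 − (-0.6262) = 1.6364

d′ = 1.636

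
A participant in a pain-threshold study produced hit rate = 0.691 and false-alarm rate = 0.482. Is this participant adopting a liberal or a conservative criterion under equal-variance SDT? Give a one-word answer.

liberal

z(H) = 0.499, z(FA) = -0.045
c = −½·(z(H) + z(FA)) = -0.227
c < 0 → liberal criterion (biased toward responding “yes”).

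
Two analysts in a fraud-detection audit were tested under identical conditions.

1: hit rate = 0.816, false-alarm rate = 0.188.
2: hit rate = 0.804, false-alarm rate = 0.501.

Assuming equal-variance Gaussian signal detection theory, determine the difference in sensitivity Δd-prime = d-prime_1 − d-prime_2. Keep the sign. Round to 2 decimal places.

1: z(0.816) = 0.900, z(0.188) = -0.885, d' = 1.785
2: z(0.804) = 0.856, z(0.501) = 0.003, d' = 0.853
Δd' = d'_1 − d'_2 = 1.785 − 0.853 = 0.932
1 has the higher sensitivity.

Δd-prime = 0.93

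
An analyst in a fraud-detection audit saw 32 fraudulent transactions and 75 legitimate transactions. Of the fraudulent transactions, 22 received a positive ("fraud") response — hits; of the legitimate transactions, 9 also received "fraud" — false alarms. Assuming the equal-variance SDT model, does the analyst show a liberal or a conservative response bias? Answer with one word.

conservative

z(H) = 0.489, z(FA) = -1.175
c = −½·(z(H) + z(FA)) = 0.343
c > 0 → conservative criterion (biased toward responding “no”).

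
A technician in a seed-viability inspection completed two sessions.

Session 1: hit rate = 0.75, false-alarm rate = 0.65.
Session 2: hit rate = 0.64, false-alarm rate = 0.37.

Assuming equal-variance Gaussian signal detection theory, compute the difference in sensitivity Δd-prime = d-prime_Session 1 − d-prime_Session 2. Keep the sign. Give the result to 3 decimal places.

Session 1: z(0.75) = 0.6745, z(0.65) = 0.3853, d' = 0.2892
Session 2: z(0.64) = 0.3585, z(0.37) = -0.3319, d' = 0.6904
Δd' = d'_Session 1 − d'_Session 2 = 0.2892 − 0.6904 = -0.4012
Session 2 has the higher sensitivity.

Δd-prime = -0.401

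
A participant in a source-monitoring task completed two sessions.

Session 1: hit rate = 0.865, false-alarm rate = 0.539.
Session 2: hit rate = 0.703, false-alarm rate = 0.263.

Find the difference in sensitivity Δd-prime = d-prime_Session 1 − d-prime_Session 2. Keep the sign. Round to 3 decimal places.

Δd-prime = -0.162

Session 1: z(0.865) = 1.1031, z(0.539) = 0.0979, d' = 1.0052
Session 2: z(0.703) = 0.5330, z(0.263) = -0.6341, d' = 1.1671
Δd' = d'_Session 1 − d'_Session 2 = 1.0052 − 1.1671 = -0.1619
Session 2 has the higher sensitivity.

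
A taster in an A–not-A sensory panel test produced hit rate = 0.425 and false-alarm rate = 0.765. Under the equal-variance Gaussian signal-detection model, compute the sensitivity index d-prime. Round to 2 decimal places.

z(H) = -0.1891
z(FA) = 0.7225
d' = z(H) − z(FA) = -0.1891 − 0.7225 = -0.9116

d-prime = -0.91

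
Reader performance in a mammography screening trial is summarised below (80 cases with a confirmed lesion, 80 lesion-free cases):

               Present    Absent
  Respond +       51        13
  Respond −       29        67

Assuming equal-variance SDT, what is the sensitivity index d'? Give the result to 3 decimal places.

H = 51/80 = 0.6375
FA = 13/80 = 0.1625
Φ⁻¹(H) = Φ⁻¹(0.6375) = 0.3518
Φ⁻¹(FA) = Φ⁻¹(0.1625) = -0.9842
d' = z(H) − z(FA) = 0.3518 − (-0.9842) = 1.3360

d' = 1.336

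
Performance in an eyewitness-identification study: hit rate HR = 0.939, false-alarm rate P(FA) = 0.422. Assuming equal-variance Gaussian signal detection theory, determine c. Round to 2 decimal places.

z(0.939) = 1.546, z(0.422) = -0.197
c = −½·[z(H) + z(FA)] = −0.5 × (1.546 + (-0.197)) = -0.6745

c = -0.67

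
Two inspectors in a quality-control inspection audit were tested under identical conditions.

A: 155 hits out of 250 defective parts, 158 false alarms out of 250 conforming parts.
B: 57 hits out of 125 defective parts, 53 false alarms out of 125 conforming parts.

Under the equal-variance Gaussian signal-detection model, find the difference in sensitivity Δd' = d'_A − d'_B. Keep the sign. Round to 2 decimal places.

Δd' = -0.11

A: z(0.6200) = 0.305, z(0.6320) = 0.337, d' = -0.032
B: z(0.4560) = -0.111, z(0.4240) = -0.192, d' = 0.081
Δd' = d'_A − d'_B = -0.032 − 0.081 = -0.113
B has the higher sensitivity.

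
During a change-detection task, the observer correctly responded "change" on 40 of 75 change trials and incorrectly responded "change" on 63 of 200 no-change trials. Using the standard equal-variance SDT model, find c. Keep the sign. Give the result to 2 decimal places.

c = 0.20

H = 40/75 = 0.5333
FA = 63/200 = 0.3150
Φ⁻¹(H) = Φ⁻¹(0.5333) = 0.0836
Φ⁻¹(FA) = Φ⁻¹(0.3150) = -0.4817
c = −½·[z(H) + z(FA)] = −0.5 × (0.0836 + (-0.4817)) = 0.19905
c > 0: the observer has a conservative response bias.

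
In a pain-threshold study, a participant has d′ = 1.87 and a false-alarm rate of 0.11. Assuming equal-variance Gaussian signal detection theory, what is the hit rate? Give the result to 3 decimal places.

z(false-alarm rate) = z(0.11) = -1.2265
z(H) = z(FA) + d' = -1.2265 + 1.87 = 0.6435
hit rate = Φ(0.6435) = 0.7401

hit rate = 0.740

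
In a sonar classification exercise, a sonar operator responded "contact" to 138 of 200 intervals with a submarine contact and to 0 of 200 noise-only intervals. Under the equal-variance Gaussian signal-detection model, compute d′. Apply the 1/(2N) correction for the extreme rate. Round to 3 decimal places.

The false-alarm rate is 0/200 = 0, so apply the 1/(2N) correction: FA → 1/(2·200) = 0.00250.
z(H) = z(0.69000) = 0.4959
z(FA) = z(0.00250) = -2.8070
d' = 0.4959 − (-2.8070) = 3.3029

d′ = 3.303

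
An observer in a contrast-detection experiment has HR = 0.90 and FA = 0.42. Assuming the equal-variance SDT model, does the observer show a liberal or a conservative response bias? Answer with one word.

z(H) = 1.282, z(FA) = -0.202
c = −½·(z(H) + z(FA)) = -0.540
c < 0 → liberal criterion (biased toward responding “yes”).

liberal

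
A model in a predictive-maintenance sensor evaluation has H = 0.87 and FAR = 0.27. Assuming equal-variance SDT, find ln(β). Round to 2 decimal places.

ln β = -0.45

z(H) = 1.126
z(FA) = -0.613
ln β = −½·[z(H)² − z(FA)²] = −0.5 × (1.268 − 0.376) = -0.446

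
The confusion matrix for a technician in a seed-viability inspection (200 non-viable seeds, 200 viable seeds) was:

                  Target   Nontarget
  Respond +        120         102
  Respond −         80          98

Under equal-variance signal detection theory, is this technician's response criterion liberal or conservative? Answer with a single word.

z(H) = 0.253, z(FA) = 0.025
c = −½·(z(H) + z(FA)) = -0.139
c < 0 → liberal criterion (biased toward responding “yes”).

liberal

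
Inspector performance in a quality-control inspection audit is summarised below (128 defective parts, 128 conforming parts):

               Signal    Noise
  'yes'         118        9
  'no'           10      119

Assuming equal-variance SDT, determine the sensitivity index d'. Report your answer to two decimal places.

d' = 2.89

H = 118/128 = 0.9219
FA = 9/128 = 0.0703
z(H) = z(0.9219) = 1.418
z(FA) = z(0.0703) = -1.474
d' = z(H) − z(FA) = 1.418 − (-1.474) = 2.892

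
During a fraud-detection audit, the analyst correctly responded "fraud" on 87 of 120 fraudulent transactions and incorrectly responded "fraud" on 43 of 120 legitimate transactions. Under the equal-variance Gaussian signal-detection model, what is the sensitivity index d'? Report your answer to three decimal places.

H = 87/120 = 0.7250
FA = 43/120 = 0.3583
z(H) = 0.5978
z(FA) = -0.3630
d' = z(H) − z(FA) = 0.5978 − (-0.3630) = 0.9608

d' = 0.961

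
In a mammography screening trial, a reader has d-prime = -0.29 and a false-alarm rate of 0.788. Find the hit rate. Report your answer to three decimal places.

z(false-alarm rate) = z(0.788) = 0.7995
z(H) = z(FA) + d' = 0.7995 + (-0.29) = 0.5095
hit rate = Φ(0.5095) = 0.6948

hit rate = 0.695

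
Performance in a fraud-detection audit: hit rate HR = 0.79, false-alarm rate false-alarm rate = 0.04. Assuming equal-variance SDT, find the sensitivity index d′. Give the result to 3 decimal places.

z(H) = z(0.79) = 0.8064
z(FA) = z(0.04) = -1.7507
d' = z(H) − z(FA) = 0.8064 − (-1.7507) = 2.5571

d′ = 2.557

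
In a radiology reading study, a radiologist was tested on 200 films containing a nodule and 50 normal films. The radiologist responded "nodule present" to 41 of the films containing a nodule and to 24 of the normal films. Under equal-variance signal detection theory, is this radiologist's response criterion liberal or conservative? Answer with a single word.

conservative

z(H) = -0.824, z(FA) = -0.050
c = −½·(z(H) + z(FA)) = 0.437
c > 0 → conservative criterion (biased toward responding “no”).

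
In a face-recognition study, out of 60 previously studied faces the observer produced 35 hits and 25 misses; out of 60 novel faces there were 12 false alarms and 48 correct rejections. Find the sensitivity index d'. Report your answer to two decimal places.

H = 35/60 = 0.5833
FA = 12/60 = 0.2000
z(H) = 0.2103
z(FA) = -0.8416
d' = z(H) − z(FA) = 0.2103 − (-0.8416) = 1.0519

d' = 1.05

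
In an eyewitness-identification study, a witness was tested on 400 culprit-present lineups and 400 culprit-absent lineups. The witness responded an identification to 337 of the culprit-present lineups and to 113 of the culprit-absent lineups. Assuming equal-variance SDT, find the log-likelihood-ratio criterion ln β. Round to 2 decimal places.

H = 337/400 = 0.8425
FA = 113/400 = 0.2825
Φ⁻¹(H) = 1.005
Φ⁻¹(FA) = -0.575
ln β = −½·[z(H)² − z(FA)²] = −0.5 × (1.010 − 0.331) = -0.3395

ln β = -0.34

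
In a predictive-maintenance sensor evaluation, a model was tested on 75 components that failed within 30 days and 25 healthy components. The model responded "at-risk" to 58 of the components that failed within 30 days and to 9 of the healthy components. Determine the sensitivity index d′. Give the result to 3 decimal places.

H = 58/75 = 0.7733
FA = 9/25 = 0.3600
z(H) = z(0.7733) = 0.7498
z(FA) = z(0.3600) = -0.3585
d' = z(H) − z(FA) = 0.7498 − (-0.3585) = 1.1083

d′ = 1.108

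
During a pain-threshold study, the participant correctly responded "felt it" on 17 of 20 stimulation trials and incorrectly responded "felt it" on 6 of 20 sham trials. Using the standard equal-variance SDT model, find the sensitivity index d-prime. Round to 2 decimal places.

d-prime = 1.56

H = 17/20 = 0.8500
FA = 6/20 = 0.3000
z(H) = z(0.8500) = 1.036
z(FA) = z(0.3000) = -0.524
d' = z(H) − z(FA) = 1.036 − (-0.524) = 1.560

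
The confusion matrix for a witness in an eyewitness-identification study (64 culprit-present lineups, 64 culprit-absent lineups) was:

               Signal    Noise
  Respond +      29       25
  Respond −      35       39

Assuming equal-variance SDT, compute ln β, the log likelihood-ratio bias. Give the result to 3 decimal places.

ln β = 0.032

H = 29/64 = 0.4531
FA = 25/64 = 0.3906
Φ⁻¹(H) = -0.1178
Φ⁻¹(FA) = -0.2778
ln β = −½·[z(H)² − z(FA)²] = −0.5 × (0.0139 − 0.0772) = 0.03165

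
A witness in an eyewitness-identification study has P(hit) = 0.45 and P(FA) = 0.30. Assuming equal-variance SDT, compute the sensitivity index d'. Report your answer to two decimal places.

d' = 0.40

z(H) = z(0.45) = -0.1257
z(FA) = z(0.30) = -0.5244
d' = z(H) − z(FA) = -0.1257 − (-0.5244) = 0.3987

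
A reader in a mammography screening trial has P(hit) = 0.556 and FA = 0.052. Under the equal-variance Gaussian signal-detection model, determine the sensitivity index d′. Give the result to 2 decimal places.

z(H) = 0.141
z(FA) = -1.626
d' = z(H) − z(FA) = 0.141 − (-1.626) = 1.767

d′ = 1.77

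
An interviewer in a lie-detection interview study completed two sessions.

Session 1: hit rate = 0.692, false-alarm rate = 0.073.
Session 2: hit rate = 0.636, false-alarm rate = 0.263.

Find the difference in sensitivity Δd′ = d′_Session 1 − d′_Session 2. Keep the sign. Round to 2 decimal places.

Δd′ = 0.97

Session 1: z(0.692) = 0.502, z(0.073) = -1.454, d' = 1.956
Session 2: z(0.636) = 0.348, z(0.263) = -0.634, d' = 0.982
Δd' = d'_Session 1 − d'_Session 2 = 1.956 − 0.982 = 0.974
Session 1 has the higher sensitivity.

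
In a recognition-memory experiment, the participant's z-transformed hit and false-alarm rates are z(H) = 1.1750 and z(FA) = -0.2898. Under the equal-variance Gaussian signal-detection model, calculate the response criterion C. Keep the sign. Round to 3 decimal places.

c = −½·[z(H) + z(FA)] = −½·(1.1750 + (-0.2898)) = -0.4426
c < 0: the participant has a liberal response bias.

C = -0.443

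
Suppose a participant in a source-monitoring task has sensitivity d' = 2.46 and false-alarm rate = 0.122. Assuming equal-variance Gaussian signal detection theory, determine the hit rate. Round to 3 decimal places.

z(false-alarm rate) = z(0.122) = -1.1650
z(H) = z(FA) + d' = -1.1650 + 2.46 = 1.2950
hit rate = Φ(1.2950) = 0.9023

hit rate = 0.902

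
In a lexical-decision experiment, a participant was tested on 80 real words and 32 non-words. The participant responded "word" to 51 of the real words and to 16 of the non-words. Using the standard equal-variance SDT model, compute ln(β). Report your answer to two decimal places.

H = 51/80 = 0.6375
FA = 16/32 = 0.5000
z(H) = z(0.6375) = 0.352
z(FA) = z(0.5000) = 0.000
ln β = −½·[z(H)² − z(FA)²] = −0.5 × (0.124 − 0.000) = -0.062

ln β = -0.06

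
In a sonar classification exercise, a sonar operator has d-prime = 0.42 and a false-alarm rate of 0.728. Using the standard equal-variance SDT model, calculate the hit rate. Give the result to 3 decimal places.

hit rate = 0.848

z(false-alarm rate) = z(0.728) = 0.6068
z(H) = z(FA) + d' = 0.6068 + 0.42 = 1.0268
hit rate = Φ(1.0268) = 0.8477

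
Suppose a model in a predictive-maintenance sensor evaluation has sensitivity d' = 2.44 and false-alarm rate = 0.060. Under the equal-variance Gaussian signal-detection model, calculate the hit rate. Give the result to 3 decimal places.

hit rate = 0.812

z(false-alarm rate) = z(0.060) = -1.5548
z(H) = z(FA) + d' = -1.5548 + 2.44 = 0.8852
hit rate = Φ(0.8852) = 0.8120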